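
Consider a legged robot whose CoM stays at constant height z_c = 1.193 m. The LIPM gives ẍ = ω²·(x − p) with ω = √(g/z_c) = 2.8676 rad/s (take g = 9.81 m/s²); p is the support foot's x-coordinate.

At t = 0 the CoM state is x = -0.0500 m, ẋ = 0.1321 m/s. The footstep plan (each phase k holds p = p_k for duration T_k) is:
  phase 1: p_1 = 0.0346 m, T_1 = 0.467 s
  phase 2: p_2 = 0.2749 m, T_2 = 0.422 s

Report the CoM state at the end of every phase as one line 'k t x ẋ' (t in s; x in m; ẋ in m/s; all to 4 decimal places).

phase 1: p=0.0346, T=0.467, ωT=1.339169, cosh=2.038968, sinh=1.776904; start (x,ẋ)=(-0.050000, 0.132100) → end (x,ẋ)=(-0.056041, -0.161728)
phase 2: p=0.2749, T=0.422, ωT=1.210127, cosh=1.826035, sinh=1.527876; start (x,ẋ)=(-0.056041, -0.161728) → end (x,ẋ)=(-0.415580, -1.745285)

1 0.4670 -0.0560 -0.1617
2 0.8890 -0.4156 -1.7453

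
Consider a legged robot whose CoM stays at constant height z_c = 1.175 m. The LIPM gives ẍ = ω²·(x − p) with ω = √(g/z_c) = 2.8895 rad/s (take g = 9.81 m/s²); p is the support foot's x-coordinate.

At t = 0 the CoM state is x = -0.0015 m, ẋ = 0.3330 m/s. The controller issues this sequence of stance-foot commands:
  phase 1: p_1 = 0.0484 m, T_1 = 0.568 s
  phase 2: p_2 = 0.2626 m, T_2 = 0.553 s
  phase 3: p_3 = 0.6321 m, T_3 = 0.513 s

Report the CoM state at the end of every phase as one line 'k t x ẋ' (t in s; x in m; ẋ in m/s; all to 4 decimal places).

1 0.5680 0.2010 0.5335
2 1.1210 0.5419 0.9509
3 1.6340 1.1103 1.6569

phase 1: p=0.0484, T=0.568, ωT=1.641236, cosh=2.677643, sinh=2.483902; start (x,ẋ)=(-0.001500, 0.333000) → end (x,ẋ)=(0.201043, 0.533511)
phase 2: p=0.2626, T=0.553, ωT=1.597894, cosh=2.572466, sinh=2.370144; start (x,ẋ)=(0.201043, 0.533511) → end (x,ẋ)=(0.541864, 0.950861)
phase 3: p=0.6321, T=0.513, ωT=1.482314, cosh=2.315116, sinh=2.088004; start (x,ẋ)=(0.541864, 0.950861) → end (x,ẋ)=(1.110302, 1.656933)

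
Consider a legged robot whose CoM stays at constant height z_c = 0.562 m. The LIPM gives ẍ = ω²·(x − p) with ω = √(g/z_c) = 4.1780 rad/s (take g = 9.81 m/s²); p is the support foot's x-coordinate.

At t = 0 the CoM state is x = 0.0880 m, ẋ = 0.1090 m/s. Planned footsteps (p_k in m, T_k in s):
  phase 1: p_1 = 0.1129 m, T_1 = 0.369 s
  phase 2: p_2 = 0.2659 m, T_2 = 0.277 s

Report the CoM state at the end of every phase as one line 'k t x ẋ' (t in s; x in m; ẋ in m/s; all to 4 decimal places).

1 0.3690 0.1102 0.0344
2 0.6460 0.0056 -0.8723

phase 1: p=0.1129, T=0.369, ωT=1.541682, cosh=2.443232, sinh=2.229211; start (x,ẋ)=(0.088000, 0.109000) → end (x,ẋ)=(0.110221, 0.034403)
phase 2: p=0.2659, T=0.277, ωT=1.157306, cosh=1.747842, sinh=1.433510; start (x,ẋ)=(0.110221, 0.034403) → end (x,ẋ)=(0.005602, -0.872260)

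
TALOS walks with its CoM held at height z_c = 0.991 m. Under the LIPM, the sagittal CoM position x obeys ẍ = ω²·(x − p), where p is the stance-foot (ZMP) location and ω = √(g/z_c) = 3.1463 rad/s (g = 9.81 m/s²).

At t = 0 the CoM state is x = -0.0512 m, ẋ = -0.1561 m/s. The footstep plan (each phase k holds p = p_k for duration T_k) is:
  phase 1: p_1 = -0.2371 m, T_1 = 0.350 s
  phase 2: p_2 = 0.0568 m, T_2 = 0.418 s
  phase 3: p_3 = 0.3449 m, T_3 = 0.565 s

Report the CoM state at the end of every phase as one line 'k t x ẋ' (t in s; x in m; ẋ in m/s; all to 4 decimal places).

1 0.3500 0.0070 0.5217
2 0.7680 0.2440 0.7710
3 1.3330 0.7419 1.4332

phase 1: p=-0.2371, T=0.350, ωT=1.101205, cosh=1.670129, sinh=1.337659; start (x,ẋ)=(-0.051200, -0.156100) → end (x,ẋ)=(0.007011, 0.521686)
phase 2: p=0.0568, T=0.418, ωT=1.315153, cosh=1.996878, sinh=1.728445; start (x,ẋ)=(0.007011, 0.521686) → end (x,ẋ)=(0.243969, 0.770978)
phase 3: p=0.3449, T=0.565, ωT=1.777659, cosh=3.042514, sinh=2.873480; start (x,ẋ)=(0.243969, 0.770978) → end (x,ẋ)=(0.741941, 1.433210)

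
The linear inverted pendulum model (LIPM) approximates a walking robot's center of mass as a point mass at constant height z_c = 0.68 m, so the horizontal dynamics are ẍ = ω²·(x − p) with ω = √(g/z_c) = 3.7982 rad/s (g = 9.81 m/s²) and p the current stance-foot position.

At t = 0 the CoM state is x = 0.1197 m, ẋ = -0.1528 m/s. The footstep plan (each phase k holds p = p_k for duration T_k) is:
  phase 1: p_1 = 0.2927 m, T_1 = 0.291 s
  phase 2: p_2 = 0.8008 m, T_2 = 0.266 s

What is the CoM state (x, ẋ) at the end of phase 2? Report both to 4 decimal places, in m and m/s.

phase 1: p=0.2927, T=0.291, ωT=1.105276, cosh=1.675589, sinh=1.344470; start (x,ẋ)=(0.119700, -0.152800) → end (x,ẋ)=(-0.051264, -1.139466)
phase 2: p=0.8008, T=0.266, ωT=1.010321, cosh=1.555293, sinh=1.191191; start (x,ẋ)=(-0.051264, -1.139466) → end (x,ẋ)=(-0.881768, -5.627265)

x = -0.8818, ẋ = -5.6273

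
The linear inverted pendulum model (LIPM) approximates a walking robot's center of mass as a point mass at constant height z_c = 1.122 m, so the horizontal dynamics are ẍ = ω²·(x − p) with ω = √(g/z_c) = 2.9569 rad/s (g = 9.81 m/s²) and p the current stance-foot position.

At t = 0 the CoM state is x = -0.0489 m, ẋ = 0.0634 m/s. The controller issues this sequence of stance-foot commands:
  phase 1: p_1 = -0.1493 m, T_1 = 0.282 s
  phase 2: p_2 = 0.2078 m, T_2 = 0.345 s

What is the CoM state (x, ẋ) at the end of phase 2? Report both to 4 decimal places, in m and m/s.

phase 1: p=-0.1493, T=0.282, ωT=0.833846, cosh=1.368265, sinh=0.933890; start (x,ẋ)=(-0.048900, 0.063400) → end (x,ẋ)=(0.008098, 0.363995)
phase 2: p=0.2078, T=0.345, ωT=1.020131, cosh=1.567052, sinh=1.206504; start (x,ẋ)=(0.008098, 0.363995) → end (x,ẋ)=(0.043377, -0.142042)

x = 0.0434, ẋ = -0.1420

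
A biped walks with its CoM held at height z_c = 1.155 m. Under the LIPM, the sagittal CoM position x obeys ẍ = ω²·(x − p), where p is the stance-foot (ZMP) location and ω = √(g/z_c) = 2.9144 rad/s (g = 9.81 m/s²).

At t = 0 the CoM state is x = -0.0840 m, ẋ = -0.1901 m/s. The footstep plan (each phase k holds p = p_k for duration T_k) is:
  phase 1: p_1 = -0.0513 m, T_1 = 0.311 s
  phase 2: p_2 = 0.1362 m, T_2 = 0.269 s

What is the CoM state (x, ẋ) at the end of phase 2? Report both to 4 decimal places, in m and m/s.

x = -0.3744, ẋ = -1.2560

phase 1: p=-0.0513, T=0.311, ωT=0.906378, cosh=1.439663, sinh=1.035678; start (x,ẋ)=(-0.084000, -0.190100) → end (x,ẋ)=(-0.165932, -0.372381)
phase 2: p=0.1362, T=0.269, ωT=0.783974, cosh=1.323373, sinh=0.866785; start (x,ẋ)=(-0.165932, -0.372381) → end (x,ẋ)=(-0.374385, -1.256032)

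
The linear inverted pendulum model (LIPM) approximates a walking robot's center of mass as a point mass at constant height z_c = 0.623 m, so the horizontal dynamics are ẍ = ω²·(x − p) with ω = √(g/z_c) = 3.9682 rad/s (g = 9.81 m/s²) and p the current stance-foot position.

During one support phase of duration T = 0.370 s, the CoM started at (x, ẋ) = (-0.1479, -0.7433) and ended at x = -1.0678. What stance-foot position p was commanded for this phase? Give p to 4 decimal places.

p = 0.2680

ωT = 3.9682·0.370 = 1.468234; cosh(ωT) = 2.285947, sinh(ωT) = 2.055615
x(T) = p + (x₀−p)·cosh(ωT) + (ẋ₀/ω)·sinh(ωT) ⇒ p·(1 − cosh) = x(T) − x₀·cosh − (ẋ₀/ω)·sinh
numerator   = -1.0678 − (-0.1479)·2.285947 − (-0.7433/3.9682)·2.055615 = -0.344663
denominator = 1 − 2.285947 = -1.285947
p = -0.344663 / -1.285947 = 0.2680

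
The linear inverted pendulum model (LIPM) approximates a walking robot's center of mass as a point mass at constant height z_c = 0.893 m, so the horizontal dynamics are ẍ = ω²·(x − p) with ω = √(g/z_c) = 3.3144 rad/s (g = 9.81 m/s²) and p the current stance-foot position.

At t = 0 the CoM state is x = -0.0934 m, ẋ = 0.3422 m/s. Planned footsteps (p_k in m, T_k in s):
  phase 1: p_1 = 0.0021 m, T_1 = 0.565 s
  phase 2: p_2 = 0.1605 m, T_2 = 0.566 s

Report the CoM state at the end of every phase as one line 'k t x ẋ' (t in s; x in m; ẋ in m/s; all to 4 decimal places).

1 0.5650 0.0120 0.1341
2 1.1310 -0.2065 -1.1203

phase 1: p=0.0021, T=0.565, ωT=1.872636, cosh=3.329570, sinh=3.175852; start (x,ẋ)=(-0.093400, 0.342200) → end (x,ẋ)=(0.012021, 0.134142)
phase 2: p=0.1605, T=0.566, ωT=1.875950, cosh=3.340114, sinh=3.186905; start (x,ẋ)=(0.012021, 0.134142) → end (x,ẋ)=(-0.206454, -1.120282)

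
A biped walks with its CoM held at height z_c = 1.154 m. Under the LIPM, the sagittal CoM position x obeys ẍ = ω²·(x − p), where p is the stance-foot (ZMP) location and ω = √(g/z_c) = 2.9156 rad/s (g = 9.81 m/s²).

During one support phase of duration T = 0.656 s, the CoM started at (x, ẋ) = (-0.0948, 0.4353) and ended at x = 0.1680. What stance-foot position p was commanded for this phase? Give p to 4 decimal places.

ωT = 2.9156·0.656 = 1.912634; cosh(ωT) = 3.459294, sinh(ωT) = 3.311603
x(T) = p + (x₀−p)·cosh(ωT) + (ẋ₀/ω)·sinh(ωT) ⇒ p·(1 − cosh) = x(T) − x₀·cosh − (ẋ₀/ω)·sinh
numerator   = 0.1680 − (-0.0948)·3.459294 − (0.4353/2.9156)·3.311603 = 0.001518
denominator = 1 − 3.459294 = -2.459294
p = 0.001518 / -2.459294 = -0.0006

p = -0.0006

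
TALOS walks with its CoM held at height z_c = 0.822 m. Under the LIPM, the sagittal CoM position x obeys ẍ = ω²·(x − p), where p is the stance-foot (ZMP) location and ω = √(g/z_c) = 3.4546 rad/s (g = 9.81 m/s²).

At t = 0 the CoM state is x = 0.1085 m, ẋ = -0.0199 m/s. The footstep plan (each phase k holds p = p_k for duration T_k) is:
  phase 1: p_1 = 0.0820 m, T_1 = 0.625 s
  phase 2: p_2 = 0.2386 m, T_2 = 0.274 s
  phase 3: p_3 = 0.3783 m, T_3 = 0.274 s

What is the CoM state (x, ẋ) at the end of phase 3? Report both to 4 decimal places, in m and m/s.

x = 0.2363, ẋ = -0.2237

phase 1: p=0.0820, T=0.625, ωT=2.159125, cosh=4.389490, sinh=4.274064; start (x,ẋ)=(0.108500, -0.019900) → end (x,ẋ)=(0.173701, 0.303926)
phase 2: p=0.2386, T=0.274, ωT=0.946560, cosh=1.482452, sinh=1.094379; start (x,ẋ)=(0.173701, 0.303926) → end (x,ẋ)=(0.238671, 0.205197)
phase 3: p=0.3783, T=0.274, ωT=0.946560, cosh=1.482452, sinh=1.094379; start (x,ẋ)=(0.238671, 0.205197) → end (x,ẋ)=(0.236310, -0.223693)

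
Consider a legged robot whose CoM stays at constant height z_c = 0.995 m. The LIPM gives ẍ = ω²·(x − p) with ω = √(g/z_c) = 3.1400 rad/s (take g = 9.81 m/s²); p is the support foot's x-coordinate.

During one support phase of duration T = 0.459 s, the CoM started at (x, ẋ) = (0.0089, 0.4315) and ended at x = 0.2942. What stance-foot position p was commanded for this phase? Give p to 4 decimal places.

ωT = 3.1400·0.459 = 1.441260; cosh(ωT) = 2.231323, sinh(ωT) = 1.994694
x(T) = p + (x₀−p)·cosh(ωT) + (ẋ₀/ω)·sinh(ωT) ⇒ p·(1 − cosh) = x(T) − x₀·cosh − (ẋ₀/ω)·sinh
numerator   = 0.2942 − (0.0089)·2.231323 − (0.4315/3.1400)·1.994694 = 0.000230
denominator = 1 − 2.231323 = -1.231323
p = 0.000230 / -1.231323 = -0.0002

p = -0.0002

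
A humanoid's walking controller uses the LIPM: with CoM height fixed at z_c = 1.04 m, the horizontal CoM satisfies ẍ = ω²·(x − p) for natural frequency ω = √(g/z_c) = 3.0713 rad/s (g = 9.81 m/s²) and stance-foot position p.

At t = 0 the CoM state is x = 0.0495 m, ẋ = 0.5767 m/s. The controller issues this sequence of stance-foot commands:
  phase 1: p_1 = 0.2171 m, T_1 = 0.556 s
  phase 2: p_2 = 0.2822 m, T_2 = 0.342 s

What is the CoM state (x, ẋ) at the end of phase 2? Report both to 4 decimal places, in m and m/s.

phase 1: p=0.2171, T=0.556, ωT=1.707643, cosh=2.848618, sinh=2.667326; start (x,ẋ)=(0.049500, 0.576700) → end (x,ẋ)=(0.240517, 0.269793)
phase 2: p=0.2822, T=0.342, ωT=1.050385, cosh=1.604277, sinh=1.254474; start (x,ẋ)=(0.240517, 0.269793) → end (x,ẋ)=(0.325526, 0.272223)

x = 0.3255, ẋ = 0.2722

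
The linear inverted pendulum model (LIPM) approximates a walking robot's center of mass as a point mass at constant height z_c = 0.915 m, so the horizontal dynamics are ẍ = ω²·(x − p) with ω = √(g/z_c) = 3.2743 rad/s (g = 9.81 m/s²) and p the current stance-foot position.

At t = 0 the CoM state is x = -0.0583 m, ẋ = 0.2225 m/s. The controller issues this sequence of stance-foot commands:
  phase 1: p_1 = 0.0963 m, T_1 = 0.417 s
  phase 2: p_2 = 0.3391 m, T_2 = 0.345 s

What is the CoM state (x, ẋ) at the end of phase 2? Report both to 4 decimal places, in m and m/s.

phase 1: p=0.0963, T=0.417, ωT=1.365383, cosh=2.086253, sinh=1.830970; start (x,ẋ)=(-0.058300, 0.222500) → end (x,ẋ)=(-0.101814, -0.462658)
phase 2: p=0.3391, T=0.345, ωT=1.129633, cosh=1.708837, sinh=1.385685; start (x,ẋ)=(-0.101814, -0.462658) → end (x,ẋ)=(-0.610147, -2.791100)

x = -0.6101, ẋ = -2.7911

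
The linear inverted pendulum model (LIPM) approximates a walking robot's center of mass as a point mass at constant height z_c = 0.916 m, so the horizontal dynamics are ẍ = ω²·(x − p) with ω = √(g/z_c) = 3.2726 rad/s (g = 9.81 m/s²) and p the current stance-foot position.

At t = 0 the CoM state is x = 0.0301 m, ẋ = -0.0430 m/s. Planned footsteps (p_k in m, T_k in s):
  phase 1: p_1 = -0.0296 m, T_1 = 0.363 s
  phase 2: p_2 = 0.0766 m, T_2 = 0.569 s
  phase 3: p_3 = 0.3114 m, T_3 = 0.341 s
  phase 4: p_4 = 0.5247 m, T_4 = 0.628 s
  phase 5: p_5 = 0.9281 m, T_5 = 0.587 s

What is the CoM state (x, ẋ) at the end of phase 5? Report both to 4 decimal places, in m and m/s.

x = -0.8975, ẋ = -5.7630

phase 1: p=-0.0296, T=0.363, ωT=1.187954, cosh=1.792603, sinh=1.487759; start (x,ẋ)=(0.030100, -0.043000) → end (x,ẋ)=(0.057870, 0.213588)
phase 2: p=0.0766, T=0.569, ωT=1.862109, cosh=3.296323, sinh=3.140978; start (x,ẋ)=(0.057870, 0.213588) → end (x,ẋ)=(0.219858, 0.511527)
phase 3: p=0.3114, T=0.341, ωT=1.115957, cosh=1.690044, sinh=1.362443; start (x,ẋ)=(0.219858, 0.511527) → end (x,ẋ)=(0.369648, 0.456342)
phase 4: p=0.5247, T=0.628, ωT=2.055193, cosh=3.968206, sinh=3.840138; start (x,ẋ)=(0.369648, 0.456342) → end (x,ẋ)=(0.444901, -0.137722)
phase 5: p=0.9281, T=0.587, ωT=1.921016, cosh=3.487176, sinh=3.340718; start (x,ẋ)=(0.444901, -0.137722) → end (x,ẋ)=(-0.897488, -5.762992)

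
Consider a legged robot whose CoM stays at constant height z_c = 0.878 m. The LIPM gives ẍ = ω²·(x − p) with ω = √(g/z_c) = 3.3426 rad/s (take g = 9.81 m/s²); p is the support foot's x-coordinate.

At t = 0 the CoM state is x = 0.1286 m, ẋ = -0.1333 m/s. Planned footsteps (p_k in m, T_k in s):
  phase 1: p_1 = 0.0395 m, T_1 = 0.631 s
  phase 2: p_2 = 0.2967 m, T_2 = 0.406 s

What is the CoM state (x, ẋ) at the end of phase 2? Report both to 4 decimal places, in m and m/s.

x = 0.5540, ẋ = 1.0678

phase 1: p=0.0395, T=0.631, ωT=2.109181, cosh=4.181411, sinh=4.060074; start (x,ẋ)=(0.128600, -0.133300) → end (x,ẋ)=(0.250152, 0.651812)
phase 2: p=0.2967, T=0.406, ωT=1.357096, cosh=2.071150, sinh=1.813743; start (x,ẋ)=(0.250152, 0.651812) → end (x,ẋ)=(0.553974, 1.067795)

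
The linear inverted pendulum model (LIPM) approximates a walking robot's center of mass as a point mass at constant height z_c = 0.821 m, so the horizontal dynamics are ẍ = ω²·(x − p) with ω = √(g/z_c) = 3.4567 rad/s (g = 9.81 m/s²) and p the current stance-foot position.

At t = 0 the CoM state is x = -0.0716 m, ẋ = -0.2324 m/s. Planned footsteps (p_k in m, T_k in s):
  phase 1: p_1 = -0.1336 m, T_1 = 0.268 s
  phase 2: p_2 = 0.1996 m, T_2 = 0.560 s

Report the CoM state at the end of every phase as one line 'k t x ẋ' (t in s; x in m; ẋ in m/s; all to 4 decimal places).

1 0.2680 -0.1146 -0.1113
2 0.8280 -1.0209 -4.0783

phase 1: p=-0.1336, T=0.268, ωT=0.926396, cosh=1.460684, sinh=1.064706; start (x,ẋ)=(-0.071600, -0.232400) → end (x,ẋ)=(-0.114620, -0.111280)
phase 2: p=0.1996, T=0.560, ωT=1.935752, cosh=3.536784, sinh=3.392469; start (x,ẋ)=(-0.114620, -0.111280) → end (x,ẋ)=(-1.020939, -4.078348)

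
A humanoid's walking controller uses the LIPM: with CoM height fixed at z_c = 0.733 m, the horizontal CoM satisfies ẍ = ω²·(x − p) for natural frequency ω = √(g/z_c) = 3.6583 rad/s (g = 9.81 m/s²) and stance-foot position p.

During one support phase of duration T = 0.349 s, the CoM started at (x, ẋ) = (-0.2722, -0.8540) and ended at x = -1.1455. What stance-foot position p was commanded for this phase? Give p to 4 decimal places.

ωT = 3.6583·0.349 = 1.276747; cosh(ωT) = 1.931951, sinh(ωT) = 1.653007
x(T) = p + (x₀−p)·cosh(ωT) + (ẋ₀/ω)·sinh(ωT) ⇒ p·(1 − cosh) = x(T) − x₀·cosh − (ẋ₀/ω)·sinh
numerator   = -1.1455 − (-0.2722)·1.931951 − (-0.8540/3.6583)·1.653007 = -0.233742
denominator = 1 − 1.931951 = -0.931951
p = -0.233742 / -0.931951 = 0.2508

p = 0.2508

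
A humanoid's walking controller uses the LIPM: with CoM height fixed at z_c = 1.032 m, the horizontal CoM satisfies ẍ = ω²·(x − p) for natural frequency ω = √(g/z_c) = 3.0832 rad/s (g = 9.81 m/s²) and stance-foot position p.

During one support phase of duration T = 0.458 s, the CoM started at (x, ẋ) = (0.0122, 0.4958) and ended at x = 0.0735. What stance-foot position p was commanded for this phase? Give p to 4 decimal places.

p = 0.2244

ωT = 3.0832·0.458 = 1.412106; cosh(ωT) = 2.174109, sinh(ωT) = 1.930480
x(T) = p + (x₀−p)·cosh(ωT) + (ẋ₀/ω)·sinh(ωT) ⇒ p·(1 − cosh) = x(T) − x₀·cosh − (ẋ₀/ω)·sinh
numerator   = 0.0735 − (0.0122)·2.174109 − (0.4958/3.0832)·1.930480 = -0.263459
denominator = 1 − 2.174109 = -1.174109
p = -0.263459 / -1.174109 = 0.2244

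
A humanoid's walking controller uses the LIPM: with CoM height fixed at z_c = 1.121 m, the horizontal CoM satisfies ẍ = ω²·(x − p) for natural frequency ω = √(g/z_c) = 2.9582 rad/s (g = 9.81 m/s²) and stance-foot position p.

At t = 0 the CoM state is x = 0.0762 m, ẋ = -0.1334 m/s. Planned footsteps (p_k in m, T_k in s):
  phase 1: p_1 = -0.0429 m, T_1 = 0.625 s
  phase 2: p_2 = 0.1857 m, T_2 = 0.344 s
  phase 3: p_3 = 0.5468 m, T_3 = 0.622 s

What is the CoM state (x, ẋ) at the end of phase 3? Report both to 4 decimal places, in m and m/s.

x = 1.4792, ẋ = 2.9623

phase 1: p=-0.0429, T=0.625, ωT=1.848875, cosh=3.255041, sinh=3.097627; start (x,ẋ)=(0.076200, -0.133400) → end (x,ẋ)=(0.205088, 0.657139)
phase 2: p=0.1857, T=0.344, ωT=1.017621, cosh=1.564029, sinh=1.202575; start (x,ẋ)=(0.205088, 0.657139) → end (x,ẋ)=(0.483165, 1.096756)
phase 3: p=0.5468, T=0.622, ωT=1.840000, cosh=3.227679, sinh=3.068862; start (x,ẋ)=(0.483165, 1.096756) → end (x,ẋ)=(1.479191, 2.962278)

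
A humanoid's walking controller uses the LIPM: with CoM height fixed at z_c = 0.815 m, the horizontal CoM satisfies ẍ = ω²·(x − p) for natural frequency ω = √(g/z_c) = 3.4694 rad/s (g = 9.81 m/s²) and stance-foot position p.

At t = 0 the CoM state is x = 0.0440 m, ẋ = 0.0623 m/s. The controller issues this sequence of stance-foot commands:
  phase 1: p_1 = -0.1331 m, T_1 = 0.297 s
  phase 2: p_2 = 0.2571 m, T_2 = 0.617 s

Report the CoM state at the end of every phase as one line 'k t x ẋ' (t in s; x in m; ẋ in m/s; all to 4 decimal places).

phase 1: p=-0.1331, T=0.297, ωT=1.030412, cosh=1.579540, sinh=1.222680; start (x,ẋ)=(0.044000, 0.062300) → end (x,ẋ)=(0.168592, 0.849657)
phase 2: p=0.2571, T=0.617, ωT=2.140620, cosh=4.311145, sinh=4.193563; start (x,ẋ)=(0.168592, 0.849657) → end (x,ẋ)=(0.902535, 2.375282)

1 0.2970 0.1686 0.8497
2 0.9140 0.9025 2.3753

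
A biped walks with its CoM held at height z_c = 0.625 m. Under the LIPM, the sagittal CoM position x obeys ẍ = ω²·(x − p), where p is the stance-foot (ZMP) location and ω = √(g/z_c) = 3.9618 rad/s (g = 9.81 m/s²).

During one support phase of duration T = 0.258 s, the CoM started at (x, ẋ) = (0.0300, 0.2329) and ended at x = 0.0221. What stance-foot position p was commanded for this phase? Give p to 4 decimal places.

ωT = 3.9618·0.258 = 1.022144; cosh(ωT) = 1.569485, sinh(ωT) = 1.209663
x(T) = p + (x₀−p)·cosh(ωT) + (ẋ₀/ω)·sinh(ωT) ⇒ p·(1 − cosh) = x(T) − x₀·cosh − (ẋ₀/ω)·sinh
numerator   = 0.0221 − (0.0300)·1.569485 − (0.2329/3.9618)·1.209663 = -0.096096
denominator = 1 − 1.569485 = -0.569485
p = -0.096096 / -0.569485 = 0.1687

p = 0.1687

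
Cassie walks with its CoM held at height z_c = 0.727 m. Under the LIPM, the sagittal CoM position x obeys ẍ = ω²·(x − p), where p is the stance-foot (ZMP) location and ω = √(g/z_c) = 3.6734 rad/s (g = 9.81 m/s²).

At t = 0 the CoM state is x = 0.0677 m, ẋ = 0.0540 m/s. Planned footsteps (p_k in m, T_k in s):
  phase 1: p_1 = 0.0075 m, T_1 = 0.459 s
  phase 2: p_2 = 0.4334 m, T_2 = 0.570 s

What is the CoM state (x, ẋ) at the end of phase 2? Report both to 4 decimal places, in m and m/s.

phase 1: p=0.0075, T=0.459, ωT=1.686091, cosh=2.791789, sinh=2.606546; start (x,ẋ)=(0.067700, 0.054000) → end (x,ẋ)=(0.213883, 0.727165)
phase 2: p=0.4334, T=0.570, ωT=2.093838, cosh=4.119609, sinh=3.996396; start (x,ẋ)=(0.213883, 0.727165) → end (x,ẋ)=(0.320177, -0.226959)

x = 0.3202, ẋ = -0.2270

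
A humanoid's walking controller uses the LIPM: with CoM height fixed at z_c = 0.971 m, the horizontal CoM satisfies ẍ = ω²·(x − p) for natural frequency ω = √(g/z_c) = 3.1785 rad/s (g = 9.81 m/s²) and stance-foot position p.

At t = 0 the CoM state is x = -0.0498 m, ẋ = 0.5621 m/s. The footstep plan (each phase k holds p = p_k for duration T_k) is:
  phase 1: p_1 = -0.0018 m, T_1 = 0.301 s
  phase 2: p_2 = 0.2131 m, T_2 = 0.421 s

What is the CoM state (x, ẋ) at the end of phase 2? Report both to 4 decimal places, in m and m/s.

phase 1: p=-0.0018, T=0.301, ωT=0.956728, cosh=1.493657, sinh=1.109509; start (x,ẋ)=(-0.049800, 0.562100) → end (x,ẋ)=(0.122715, 0.670309)
phase 2: p=0.2131, T=0.421, ωT=1.338148, cosh=2.037155, sinh=1.774824; start (x,ẋ)=(0.122715, 0.670309) → end (x,ẋ)=(0.403262, 0.855636)

x = 0.4033, ẋ = 0.8556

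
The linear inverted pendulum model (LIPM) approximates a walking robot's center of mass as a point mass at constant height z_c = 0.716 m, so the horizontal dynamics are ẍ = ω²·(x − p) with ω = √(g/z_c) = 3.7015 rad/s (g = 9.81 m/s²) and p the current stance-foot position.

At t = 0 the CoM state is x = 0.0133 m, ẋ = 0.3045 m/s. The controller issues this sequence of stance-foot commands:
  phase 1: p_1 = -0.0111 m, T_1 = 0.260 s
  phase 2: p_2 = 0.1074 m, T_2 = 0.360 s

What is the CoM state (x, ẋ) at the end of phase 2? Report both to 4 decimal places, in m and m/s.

phase 1: p=-0.0111, T=0.260, ωT=0.962390, cosh=1.499962, sinh=1.117984; start (x,ẋ)=(0.013300, 0.304500) → end (x,ẋ)=(0.117469, 0.557711)
phase 2: p=0.1074, T=0.360, ωT=1.332540, cosh=2.027233, sinh=1.763427; start (x,ẋ)=(0.117469, 0.557711) → end (x,ẋ)=(0.393510, 1.196333)

x = 0.3935, ẋ = 1.1963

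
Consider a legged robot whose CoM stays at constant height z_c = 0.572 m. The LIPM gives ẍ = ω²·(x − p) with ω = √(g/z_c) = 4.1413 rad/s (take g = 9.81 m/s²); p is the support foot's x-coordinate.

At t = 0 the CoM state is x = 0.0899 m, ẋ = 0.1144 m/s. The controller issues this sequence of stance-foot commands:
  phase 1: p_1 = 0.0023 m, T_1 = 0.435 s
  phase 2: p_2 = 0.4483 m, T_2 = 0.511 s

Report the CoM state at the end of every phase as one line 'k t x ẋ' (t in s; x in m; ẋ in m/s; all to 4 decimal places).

1 0.4350 0.3563 1.4250
2 0.9460 1.4681 4.4411

phase 1: p=0.0023, T=0.435, ωT=1.801466, cosh=3.111788, sinh=2.946731; start (x,ẋ)=(0.089900, 0.114400) → end (x,ẋ)=(0.356294, 1.424998)
phase 2: p=0.4483, T=0.511, ωT=2.116204, cosh=4.210032, sinh=4.089543; start (x,ẋ)=(0.356294, 1.424998) → end (x,ẋ)=(1.468139, 4.441063)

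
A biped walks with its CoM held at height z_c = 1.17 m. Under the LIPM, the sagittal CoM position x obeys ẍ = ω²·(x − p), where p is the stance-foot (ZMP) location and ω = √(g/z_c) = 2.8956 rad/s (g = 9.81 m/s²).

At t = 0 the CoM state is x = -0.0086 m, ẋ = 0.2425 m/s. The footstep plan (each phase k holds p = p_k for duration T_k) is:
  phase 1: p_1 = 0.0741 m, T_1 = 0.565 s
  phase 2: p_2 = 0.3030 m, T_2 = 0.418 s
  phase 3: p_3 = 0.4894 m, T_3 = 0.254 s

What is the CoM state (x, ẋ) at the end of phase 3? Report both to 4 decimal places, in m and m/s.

x = -0.5507, ẋ = -2.6448

phase 1: p=0.0741, T=0.565, ωT=1.636014, cosh=2.664708, sinh=2.469954; start (x,ẋ)=(-0.008600, 0.242500) → end (x,ẋ)=(0.060582, 0.054722)
phase 2: p=0.3030, T=0.418, ωT=1.210361, cosh=1.826392, sinh=1.528303; start (x,ẋ)=(0.060582, 0.054722) → end (x,ẋ)=(-0.110869, -0.972844)
phase 3: p=0.4894, T=0.254, ωT=0.735482, cosh=1.282881, sinh=0.803607; start (x,ẋ)=(-0.110869, -0.972844) → end (x,ẋ)=(-0.550664, -2.644823)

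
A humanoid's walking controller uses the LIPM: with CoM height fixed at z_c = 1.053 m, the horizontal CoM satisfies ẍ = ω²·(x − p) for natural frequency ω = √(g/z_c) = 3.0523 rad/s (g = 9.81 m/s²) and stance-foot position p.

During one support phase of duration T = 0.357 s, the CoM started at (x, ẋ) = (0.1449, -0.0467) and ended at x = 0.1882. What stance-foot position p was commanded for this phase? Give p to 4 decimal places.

p = 0.0480

ωT = 3.0523·0.357 = 1.089671; cosh(ωT) = 1.654812, sinh(ωT) = 1.318484
x(T) = p + (x₀−p)·cosh(ωT) + (ẋ₀/ω)·sinh(ωT) ⇒ p·(1 − cosh) = x(T) − x₀·cosh − (ẋ₀/ω)·sinh
numerator   = 0.1882 − (0.1449)·1.654812 − (-0.0467/3.0523)·1.318484 = -0.031409
denominator = 1 − 1.654812 = -0.654812
p = -0.031409 / -0.654812 = 0.0480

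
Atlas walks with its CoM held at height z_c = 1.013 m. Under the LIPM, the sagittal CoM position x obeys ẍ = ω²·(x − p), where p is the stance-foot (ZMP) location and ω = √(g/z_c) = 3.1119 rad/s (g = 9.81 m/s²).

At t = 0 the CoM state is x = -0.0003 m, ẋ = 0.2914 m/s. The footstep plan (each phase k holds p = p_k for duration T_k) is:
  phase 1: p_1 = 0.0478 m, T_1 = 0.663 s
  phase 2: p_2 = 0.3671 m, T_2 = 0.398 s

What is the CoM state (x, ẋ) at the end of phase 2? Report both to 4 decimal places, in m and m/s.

x = 0.3858, ẋ = 0.3623

phase 1: p=0.0478, T=0.663, ωT=2.063190, cosh=3.999042, sinh=3.871994; start (x,ẋ)=(-0.000300, 0.291400) → end (x,ẋ)=(0.218022, 0.585752)
phase 2: p=0.3671, T=0.398, ωT=1.238536, cosh=1.870183, sinh=1.580375; start (x,ẋ)=(0.218022, 0.585752) → end (x,ẋ)=(0.385770, 0.362300)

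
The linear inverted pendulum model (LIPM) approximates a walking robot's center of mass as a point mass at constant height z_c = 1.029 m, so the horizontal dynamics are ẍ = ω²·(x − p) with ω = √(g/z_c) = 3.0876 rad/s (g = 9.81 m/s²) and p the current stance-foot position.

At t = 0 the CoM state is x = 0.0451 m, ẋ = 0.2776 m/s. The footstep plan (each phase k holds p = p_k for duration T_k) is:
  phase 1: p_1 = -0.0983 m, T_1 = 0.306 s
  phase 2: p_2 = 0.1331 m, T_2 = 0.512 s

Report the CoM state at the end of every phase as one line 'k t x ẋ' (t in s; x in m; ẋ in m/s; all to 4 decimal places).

1 0.3060 0.2122 0.8944
2 0.8180 1.0073 2.8330

phase 1: p=-0.0983, T=0.306, ωT=0.944806, cosh=1.480534, sinh=1.091779; start (x,ẋ)=(0.045100, 0.277600) → end (x,ẋ)=(0.212168, 0.894394)
phase 2: p=0.1331, T=0.512, ωT=1.580851, cosh=2.532445, sinh=2.326645; start (x,ẋ)=(0.212168, 0.894394) → end (x,ẋ)=(1.007302, 2.833011)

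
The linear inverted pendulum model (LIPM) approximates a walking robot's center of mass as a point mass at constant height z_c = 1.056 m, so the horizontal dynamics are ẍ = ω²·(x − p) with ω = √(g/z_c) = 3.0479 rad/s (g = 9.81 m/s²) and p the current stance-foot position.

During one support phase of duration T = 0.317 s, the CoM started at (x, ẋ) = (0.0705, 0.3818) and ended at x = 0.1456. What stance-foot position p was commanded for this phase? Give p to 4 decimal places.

ωT = 3.0479·0.317 = 0.966184; cosh(ωT) = 1.504215, sinh(ωT) = 1.123683
x(T) = p + (x₀−p)·cosh(ωT) + (ẋ₀/ω)·sinh(ωT) ⇒ p·(1 − cosh) = x(T) − x₀·cosh − (ẋ₀/ω)·sinh
numerator   = 0.1456 − (0.0705)·1.504215 − (0.3818/3.0479)·1.123683 = -0.101207
denominator = 1 − 1.504215 = -0.504215
p = -0.101207 / -0.504215 = 0.2007

p = 0.2007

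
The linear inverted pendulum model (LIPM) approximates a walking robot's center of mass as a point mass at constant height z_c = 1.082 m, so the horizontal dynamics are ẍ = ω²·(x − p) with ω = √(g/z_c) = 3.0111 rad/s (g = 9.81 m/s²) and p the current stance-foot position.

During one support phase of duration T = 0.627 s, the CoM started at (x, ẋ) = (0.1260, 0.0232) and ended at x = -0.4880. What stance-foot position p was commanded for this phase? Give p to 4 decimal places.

p = 0.3946

ωT = 3.0111·0.627 = 1.887960; cosh(ωT) = 3.378629, sinh(ωT) = 3.227248
x(T) = p + (x₀−p)·cosh(ωT) + (ẋ₀/ω)·sinh(ωT) ⇒ p·(1 − cosh) = x(T) − x₀·cosh − (ẋ₀/ω)·sinh
numerator   = -0.4880 − (0.1260)·3.378629 − (0.0232/3.0111)·3.227248 = -0.938573
denominator = 1 − 3.378629 = -2.378629
p = -0.938573 / -2.378629 = 0.3946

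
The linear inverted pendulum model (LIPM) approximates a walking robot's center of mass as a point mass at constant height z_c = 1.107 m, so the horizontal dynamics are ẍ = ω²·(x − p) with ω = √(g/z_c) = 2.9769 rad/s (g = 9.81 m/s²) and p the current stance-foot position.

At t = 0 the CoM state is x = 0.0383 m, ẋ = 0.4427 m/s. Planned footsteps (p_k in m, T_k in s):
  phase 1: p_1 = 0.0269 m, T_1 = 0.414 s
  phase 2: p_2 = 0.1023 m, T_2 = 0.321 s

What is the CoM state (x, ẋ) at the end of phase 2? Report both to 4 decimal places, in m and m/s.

phase 1: p=0.0269, T=0.414, ωT=1.232437, cosh=1.860579, sinh=1.568997; start (x,ẋ)=(0.038300, 0.442700) → end (x,ẋ)=(0.281439, 0.876925)
phase 2: p=0.1023, T=0.321, ωT=0.955585, cosh=1.492389, sinh=1.107802; start (x,ẋ)=(0.281439, 0.876925) → end (x,ẋ)=(0.695977, 1.899480)

x = 0.6960, ẋ = 1.8995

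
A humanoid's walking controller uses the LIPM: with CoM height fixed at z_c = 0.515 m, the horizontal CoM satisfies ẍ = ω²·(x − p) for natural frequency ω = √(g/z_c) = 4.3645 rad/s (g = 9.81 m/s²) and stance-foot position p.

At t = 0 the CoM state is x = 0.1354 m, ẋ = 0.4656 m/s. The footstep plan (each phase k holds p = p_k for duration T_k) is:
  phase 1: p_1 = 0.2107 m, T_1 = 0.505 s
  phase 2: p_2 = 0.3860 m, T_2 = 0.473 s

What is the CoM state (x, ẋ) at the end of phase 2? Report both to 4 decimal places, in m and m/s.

x = 0.8033, ẋ = 1.9295

phase 1: p=0.2107, T=0.505, ωT=2.204072, cosh=4.586098, sinh=4.475745; start (x,ẋ)=(0.135400, 0.465600) → end (x,ẋ)=(0.342834, 0.664348)
phase 2: p=0.3860, T=0.473, ωT=2.064408, cosh=4.003764, sinh=3.876871; start (x,ẋ)=(0.342834, 0.664348) → end (x,ẋ)=(0.803297, 1.929502)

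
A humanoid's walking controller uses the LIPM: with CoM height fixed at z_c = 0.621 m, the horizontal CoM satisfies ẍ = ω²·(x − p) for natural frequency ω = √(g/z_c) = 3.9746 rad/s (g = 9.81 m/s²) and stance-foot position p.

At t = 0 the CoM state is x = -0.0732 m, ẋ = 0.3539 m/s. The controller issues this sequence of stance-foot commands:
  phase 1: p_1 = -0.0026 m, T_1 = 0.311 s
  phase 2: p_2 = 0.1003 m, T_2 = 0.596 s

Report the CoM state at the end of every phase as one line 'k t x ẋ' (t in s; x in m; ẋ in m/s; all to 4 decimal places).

1 0.3110 0.0059 0.2183
2 0.9070 -0.1173 -0.8094

phase 1: p=-0.0026, T=0.311, ωT=1.236101, cosh=1.866340, sinh=1.575825; start (x,ẋ)=(-0.073200, 0.353900) → end (x,ẋ)=(0.005949, 0.218311)
phase 2: p=0.1003, T=0.596, ωT=2.368862, cosh=5.389404, sinh=5.295817; start (x,ẋ)=(0.005949, 0.218311) → end (x,ẋ)=(-0.117318, -0.809418)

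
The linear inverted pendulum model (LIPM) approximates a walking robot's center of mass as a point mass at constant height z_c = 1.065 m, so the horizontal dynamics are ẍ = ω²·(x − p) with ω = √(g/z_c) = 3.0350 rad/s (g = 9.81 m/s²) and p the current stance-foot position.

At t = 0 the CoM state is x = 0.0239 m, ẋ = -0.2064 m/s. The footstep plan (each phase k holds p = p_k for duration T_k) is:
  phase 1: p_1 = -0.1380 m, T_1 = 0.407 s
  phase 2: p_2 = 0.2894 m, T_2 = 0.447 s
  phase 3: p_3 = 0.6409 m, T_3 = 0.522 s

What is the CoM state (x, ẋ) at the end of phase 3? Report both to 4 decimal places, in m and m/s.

phase 1: p=-0.1380, T=0.407, ωT=1.235245, cosh=1.864992, sinh=1.574229; start (x,ẋ)=(0.023900, -0.206400) → end (x,ẋ)=(0.056884, 0.388589)
phase 2: p=0.2894, T=0.447, ωT=1.356645, cosh=2.070333, sinh=1.812810; start (x,ẋ)=(0.056884, 0.388589) → end (x,ẋ)=(0.040120, -0.474765)
phase 3: p=0.6409, T=0.522, ωT=1.584270, cosh=2.540414, sinh=2.335317; start (x,ẋ)=(0.040120, -0.474765) → end (x,ẋ)=(-1.250644, -5.464240)

x = -1.2506, ẋ = -5.4642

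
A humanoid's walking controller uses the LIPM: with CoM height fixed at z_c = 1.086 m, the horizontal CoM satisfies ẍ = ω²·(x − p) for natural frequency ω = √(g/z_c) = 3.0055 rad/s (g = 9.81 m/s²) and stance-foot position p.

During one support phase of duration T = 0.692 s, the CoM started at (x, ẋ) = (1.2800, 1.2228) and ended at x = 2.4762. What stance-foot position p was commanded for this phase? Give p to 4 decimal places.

ωT = 3.0055·0.692 = 2.079806; cosh(ωT) = 4.063935, sinh(ωT) = 3.938981
x(T) = p + (x₀−p)·cosh(ωT) + (ẋ₀/ω)·sinh(ωT) ⇒ p·(1 − cosh) = x(T) − x₀·cosh − (ẋ₀/ω)·sinh
numerator   = 2.4762 − (1.2800)·4.063935 − (1.2228/3.0055)·3.938981 = -4.328228
denominator = 1 − 4.063935 = -3.063935
p = -4.328228 / -3.063935 = 1.4126

p = 1.4126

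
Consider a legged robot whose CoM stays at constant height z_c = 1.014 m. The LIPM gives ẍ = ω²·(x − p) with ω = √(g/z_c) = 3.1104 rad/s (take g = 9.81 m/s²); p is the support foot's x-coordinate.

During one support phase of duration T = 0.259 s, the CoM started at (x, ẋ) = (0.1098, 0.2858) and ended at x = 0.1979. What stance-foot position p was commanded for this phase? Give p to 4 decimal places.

ωT = 3.1104·0.259 = 0.805594; cosh(ωT) = 1.342424, sinh(ωT) = 0.895601
x(T) = p + (x₀−p)·cosh(ωT) + (ẋ₀/ω)·sinh(ωT) ⇒ p·(1 − cosh) = x(T) − x₀·cosh − (ẋ₀/ω)·sinh
numerator   = 0.1979 − (0.1098)·1.342424 − (0.2858/3.1104)·0.895601 = -0.031791
denominator = 1 − 1.342424 = -0.342424
p = -0.031791 / -0.342424 = 0.0928

p = 0.0928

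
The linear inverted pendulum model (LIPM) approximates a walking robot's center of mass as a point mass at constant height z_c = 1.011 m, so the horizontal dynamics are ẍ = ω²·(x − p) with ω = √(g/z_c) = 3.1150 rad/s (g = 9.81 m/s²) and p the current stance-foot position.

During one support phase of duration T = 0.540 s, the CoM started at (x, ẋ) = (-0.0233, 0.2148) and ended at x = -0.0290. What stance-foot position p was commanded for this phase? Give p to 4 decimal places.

p = 0.0804

ωT = 3.1150·0.540 = 1.682100; cosh(ωT) = 2.781409, sinh(ωT) = 2.595426
x(T) = p + (x₀−p)·cosh(ωT) + (ẋ₀/ω)·sinh(ωT) ⇒ p·(1 − cosh) = x(T) − x₀·cosh − (ẋ₀/ω)·sinh
numerator   = -0.0290 − (-0.0233)·2.781409 − (0.2148/3.1150)·2.595426 = -0.143165
denominator = 1 − 2.781409 = -1.781409
p = -0.143165 / -1.781409 = 0.0804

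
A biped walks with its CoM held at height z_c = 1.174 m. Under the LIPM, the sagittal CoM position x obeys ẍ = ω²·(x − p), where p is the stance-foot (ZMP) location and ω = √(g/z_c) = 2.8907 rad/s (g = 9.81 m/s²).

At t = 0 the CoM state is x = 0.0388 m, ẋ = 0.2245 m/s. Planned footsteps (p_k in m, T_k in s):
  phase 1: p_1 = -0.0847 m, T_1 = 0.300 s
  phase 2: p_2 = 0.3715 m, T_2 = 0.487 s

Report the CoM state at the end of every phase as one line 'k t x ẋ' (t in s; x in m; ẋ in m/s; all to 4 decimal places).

1 0.3000 0.1643 0.6642
2 0.7870 0.3643 0.2881

phase 1: p=-0.0847, T=0.300, ωT=0.867210, cosh=1.400191, sinh=0.980069; start (x,ẋ)=(0.038800, 0.224500) → end (x,ẋ)=(0.164339, 0.664229)
phase 2: p=0.3715, T=0.487, ωT=1.407771, cosh=2.165762, sinh=1.921074; start (x,ẋ)=(0.164339, 0.664229) → end (x,ẋ)=(0.364265, 0.288144)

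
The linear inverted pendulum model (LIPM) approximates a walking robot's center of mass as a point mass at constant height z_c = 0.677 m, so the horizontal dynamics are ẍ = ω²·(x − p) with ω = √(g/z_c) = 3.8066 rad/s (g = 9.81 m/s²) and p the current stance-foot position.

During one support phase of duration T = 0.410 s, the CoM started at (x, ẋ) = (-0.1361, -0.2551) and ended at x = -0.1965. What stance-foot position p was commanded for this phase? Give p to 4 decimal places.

ωT = 3.8066·0.410 = 1.560706; cosh(ωT) = 2.486085, sinh(ωT) = 2.276097
x(T) = p + (x₀−p)·cosh(ωT) + (ẋ₀/ω)·sinh(ωT) ⇒ p·(1 − cosh) = x(T) − x₀·cosh − (ẋ₀/ω)·sinh
numerator   = -0.1965 − (-0.1361)·2.486085 − (-0.2551/3.8066)·2.276097 = 0.294389
denominator = 1 − 2.486085 = -1.486085
p = 0.294389 / -1.486085 = -0.1981

p = -0.1981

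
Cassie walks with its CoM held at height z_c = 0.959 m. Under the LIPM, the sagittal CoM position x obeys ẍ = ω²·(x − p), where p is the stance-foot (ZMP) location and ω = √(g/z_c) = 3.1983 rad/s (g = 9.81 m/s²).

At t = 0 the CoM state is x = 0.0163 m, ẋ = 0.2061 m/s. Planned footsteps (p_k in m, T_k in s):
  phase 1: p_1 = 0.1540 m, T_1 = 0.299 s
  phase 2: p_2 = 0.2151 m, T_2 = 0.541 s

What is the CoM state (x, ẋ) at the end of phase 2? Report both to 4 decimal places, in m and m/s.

x = -0.5073, ẋ = -2.2319

phase 1: p=0.1540, T=0.299, ωT=0.956292, cosh=1.493172, sinh=1.108857; start (x,ẋ)=(0.016300, 0.206100) → end (x,ẋ)=(0.019845, -0.180604)
phase 2: p=0.2151, T=0.541, ωT=1.730280, cosh=2.909735, sinh=2.732500; start (x,ẋ)=(0.019845, -0.180604) → end (x,ẋ)=(-0.507340, -2.231910)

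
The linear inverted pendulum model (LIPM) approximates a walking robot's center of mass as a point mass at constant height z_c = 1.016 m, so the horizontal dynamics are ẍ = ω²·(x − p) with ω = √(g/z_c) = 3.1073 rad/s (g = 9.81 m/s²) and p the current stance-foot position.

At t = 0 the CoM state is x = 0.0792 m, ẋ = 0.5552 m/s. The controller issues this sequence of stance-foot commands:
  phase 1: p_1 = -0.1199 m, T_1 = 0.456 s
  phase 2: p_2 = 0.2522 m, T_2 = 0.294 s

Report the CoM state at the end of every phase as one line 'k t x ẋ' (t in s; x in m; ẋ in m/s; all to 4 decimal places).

phase 1: p=-0.1199, T=0.456, ωT=1.416929, cosh=2.183446, sinh=1.940988; start (x,ẋ)=(0.079200, 0.555200) → end (x,ẋ)=(0.661632, 2.413068)
phase 2: p=0.2522, T=0.294, ωT=0.913546, cosh=1.447124, sinh=1.046024; start (x,ẋ)=(0.661632, 2.413068) → end (x,ẋ)=(1.657021, 4.822789)

1 0.4560 0.6616 2.4131
2 0.7500 1.6570 4.8228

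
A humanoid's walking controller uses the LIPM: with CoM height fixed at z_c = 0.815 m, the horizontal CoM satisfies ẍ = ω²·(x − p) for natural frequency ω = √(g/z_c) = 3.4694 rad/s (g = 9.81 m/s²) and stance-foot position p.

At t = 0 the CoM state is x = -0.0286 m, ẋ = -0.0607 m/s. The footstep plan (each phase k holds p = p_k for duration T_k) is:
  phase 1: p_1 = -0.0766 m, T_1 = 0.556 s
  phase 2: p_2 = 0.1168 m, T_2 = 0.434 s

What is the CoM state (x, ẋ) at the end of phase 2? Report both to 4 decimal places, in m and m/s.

x = 0.1337, ẋ = 0.2001

phase 1: p=-0.0766, T=0.556, ωT=1.928986, cosh=3.513913, sinh=3.368618; start (x,ẋ)=(-0.028600, -0.060700) → end (x,ẋ)=(0.033131, 0.347685)
phase 2: p=0.1168, T=0.434, ωT=1.505720, cosh=2.364627, sinh=2.142769; start (x,ẋ)=(0.033131, 0.347685) → end (x,ẋ)=(0.133692, 0.200141)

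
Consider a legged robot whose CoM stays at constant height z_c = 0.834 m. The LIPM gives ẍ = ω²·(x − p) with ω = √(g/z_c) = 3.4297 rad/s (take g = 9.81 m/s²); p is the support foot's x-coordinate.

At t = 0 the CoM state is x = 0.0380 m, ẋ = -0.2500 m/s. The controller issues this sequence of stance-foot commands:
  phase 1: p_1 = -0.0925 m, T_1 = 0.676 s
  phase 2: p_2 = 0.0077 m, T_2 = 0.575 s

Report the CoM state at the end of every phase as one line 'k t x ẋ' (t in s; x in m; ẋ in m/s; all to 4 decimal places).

1 0.6760 0.2102 0.9694
2 1.2510 1.7450 5.9967

phase 1: p=-0.0925, T=0.676, ωT=2.318477, cosh=5.129307, sinh=5.030884; start (x,ẋ)=(0.038000, -0.250000) → end (x,ẋ)=(0.210160, 0.969375)
phase 2: p=0.0077, T=0.575, ωT=1.972077, cosh=3.662378, sinh=3.523211; start (x,ẋ)=(0.210160, 0.969375) → end (x,ẋ)=(1.744990, 5.996656)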